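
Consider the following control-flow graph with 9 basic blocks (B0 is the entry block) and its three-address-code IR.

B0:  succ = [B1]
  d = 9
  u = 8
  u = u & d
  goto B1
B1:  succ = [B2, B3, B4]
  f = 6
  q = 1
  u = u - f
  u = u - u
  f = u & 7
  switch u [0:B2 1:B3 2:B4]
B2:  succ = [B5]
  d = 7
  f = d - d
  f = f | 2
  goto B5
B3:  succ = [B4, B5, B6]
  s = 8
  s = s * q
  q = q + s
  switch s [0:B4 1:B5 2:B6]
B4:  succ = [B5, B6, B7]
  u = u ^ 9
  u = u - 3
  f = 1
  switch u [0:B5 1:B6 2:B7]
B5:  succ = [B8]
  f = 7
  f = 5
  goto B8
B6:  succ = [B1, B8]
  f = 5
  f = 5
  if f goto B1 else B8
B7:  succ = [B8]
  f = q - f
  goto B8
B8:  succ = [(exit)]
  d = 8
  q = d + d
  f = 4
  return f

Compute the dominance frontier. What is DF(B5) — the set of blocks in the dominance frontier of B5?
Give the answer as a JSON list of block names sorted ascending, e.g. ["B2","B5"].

idom tree: B1←B0 B2←B1 B3←B1 B4←B1 B5←B1 B6←B1 B7←B4 B8←B1
Dom at joins:
  B1: preds {B0,B6}: {B0} ∩ {B0,B1,B6} = {B0}; idom=B0
  B4: preds {B1,B3}: {B0,B1} ∩ {B0,B1,B3} = {B0,B1}; idom=B1
  B5: preds {B2,B3,B4}: {B0,B1,B2} ∩ {B0,B1,B3} ∩ {B0,B1,B4} = {B0,B1}; idom=B1
  B6: preds {B3,B4}: {B0,B1,B3} ∩ {B0,B1,B4} = {B0,B1}; idom=B1
  B8: preds {B5,B6,B7}: {B0,B1,B5} ∩ {B0,B1,B6} ∩ {B0,B1,B4,B7} = {B0,B1}; idom=B1

DF walk-up:
  join B1 pred B0: · stop@B0
  join B1 pred B6: B6→B1 stop@B0
  join B4 pred B1: · stop@B1
  join B4 pred B3: B3 stop@B1
  join B5 pred B2: B2 stop@B1
  join B5 pred B3: B3 stop@B1
  join B5 pred B4: B4 stop@B1
  join B6 pred B3: B3 stop@B1
  join B6 pred B4: B4 stop@B1
  join B8 pred B5: B5 stop@B1
  join B8 pred B6: B6 stop@B1
  join B8 pred B7: B7→B4 stop@B1
  B0: DF=∅
  B1: DF={B1}
  B2: DF={B5}
  B3: DF={B4,B5,B6}
  B4: DF={B5,B6,B8}
  B5: DF={B8}
  B6: DF={B1,B8}
  B7: DF={B8}
  B8: DF=∅

DF(B5) = ["B8"]

Answer: ["B8"]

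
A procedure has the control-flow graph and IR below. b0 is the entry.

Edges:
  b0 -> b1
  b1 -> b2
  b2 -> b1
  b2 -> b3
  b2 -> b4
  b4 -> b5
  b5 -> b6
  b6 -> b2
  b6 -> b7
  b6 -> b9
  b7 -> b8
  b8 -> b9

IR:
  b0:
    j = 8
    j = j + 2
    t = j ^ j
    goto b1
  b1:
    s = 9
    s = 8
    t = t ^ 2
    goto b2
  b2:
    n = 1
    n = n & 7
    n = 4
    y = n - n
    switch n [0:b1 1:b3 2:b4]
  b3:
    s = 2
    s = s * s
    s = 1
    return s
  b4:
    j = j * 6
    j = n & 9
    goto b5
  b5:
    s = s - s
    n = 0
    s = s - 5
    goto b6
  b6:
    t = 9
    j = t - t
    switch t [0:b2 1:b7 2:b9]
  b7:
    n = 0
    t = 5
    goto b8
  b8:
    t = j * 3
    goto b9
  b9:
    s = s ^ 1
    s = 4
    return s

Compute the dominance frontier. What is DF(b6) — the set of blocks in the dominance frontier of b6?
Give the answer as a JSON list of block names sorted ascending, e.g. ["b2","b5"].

Answer: ["b2"]

Derivation:
idom tree: b1←b0 b2←b1 b3←b2 b4←b2 b5←b4 b6←b5 b7←b6 b8←b7 b9←b6
Join-block Dom:
  b1: preds {b0,b2}: {b0} ∩ {b0,b1,b2} = {b0}; idom=b0
  b2: preds {b1,b6}: {b0,b1} ∩ {b0,b1,b2,b4,b5,b6} = {b0,b1}; idom=b1
  b9: preds {b6,b8}: {b0,b1,b2,b4,b5,b6} ∩ {b0,b1,b2,b4,b5,b6,b7,b8} = {b0,b1,b2,b4,b5,b6}; idom=b6

DF derivation:
  join b1 pred b0: · stop@b0
  join b1 pred b2: b2→b1 stop@b0
  join b2 pred b1: · stop@b1
  join b2 pred b6: b6→b5→b4→b2 stop@b1
  join b9 pred b6: · stop@b6
  join b9 pred b8: b8→b7 stop@b6
  DF(b0)=∅
  DF(b1)={b1}
  DF(b2)={b1,b2}
  DF(b3)=∅
  DF(b4)={b2}
  DF(b5)={b2}
  DF(b6)={b2}
  DF(b7)={b9}
  DF(b8)={b9}
  DF(b9)=∅

DF(b6) = ["b2"]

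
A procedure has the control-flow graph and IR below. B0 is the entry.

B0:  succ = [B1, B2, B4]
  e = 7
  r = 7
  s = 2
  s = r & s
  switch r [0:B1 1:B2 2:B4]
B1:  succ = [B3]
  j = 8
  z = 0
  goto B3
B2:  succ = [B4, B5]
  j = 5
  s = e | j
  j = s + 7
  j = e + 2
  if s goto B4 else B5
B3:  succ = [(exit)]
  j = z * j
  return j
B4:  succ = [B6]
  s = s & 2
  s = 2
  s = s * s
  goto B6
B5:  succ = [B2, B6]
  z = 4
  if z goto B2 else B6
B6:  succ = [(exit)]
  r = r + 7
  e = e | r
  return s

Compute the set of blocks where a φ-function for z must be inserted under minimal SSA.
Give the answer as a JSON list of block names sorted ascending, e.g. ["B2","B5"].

Answer: ["B2", "B4", "B6"]

Analysis:
idom tree: B1←B0 B2←B0 B3←B1 B4←B0 B5←B2 B6←B0
Join-block Dom:
  B2: preds {B0,B5}: {B0} ∩ {B0,B2,B5} = {B0}; idom=B0
  B4: preds {B0,B2}: {B0} ∩ {B0,B2} = {B0}; idom=B0
  B6: preds {B4,B5}: {B0,B4} ∩ {B0,B2,B5} = {B0}; idom=B0

DF derivation:
  B2←B0: walk · to B0
  B2←B5: walk B5→B2 to B0
  B4←B0: walk · to B0
  B4←B2: walk B2 to B0
  B6←B4: walk B4 to B0
  B6←B5: walk B5→B2 to B0
  B0: DF=∅
  B1: DF=∅
  B2: DF={B2,B4,B6}
  B3: DF=∅
  B4: DF={B6}
  B5: DF={B2,B6}
  B6: DF=∅

φ for z: defs {B1,B5}
  DF⁺ = {B2,B4,B6}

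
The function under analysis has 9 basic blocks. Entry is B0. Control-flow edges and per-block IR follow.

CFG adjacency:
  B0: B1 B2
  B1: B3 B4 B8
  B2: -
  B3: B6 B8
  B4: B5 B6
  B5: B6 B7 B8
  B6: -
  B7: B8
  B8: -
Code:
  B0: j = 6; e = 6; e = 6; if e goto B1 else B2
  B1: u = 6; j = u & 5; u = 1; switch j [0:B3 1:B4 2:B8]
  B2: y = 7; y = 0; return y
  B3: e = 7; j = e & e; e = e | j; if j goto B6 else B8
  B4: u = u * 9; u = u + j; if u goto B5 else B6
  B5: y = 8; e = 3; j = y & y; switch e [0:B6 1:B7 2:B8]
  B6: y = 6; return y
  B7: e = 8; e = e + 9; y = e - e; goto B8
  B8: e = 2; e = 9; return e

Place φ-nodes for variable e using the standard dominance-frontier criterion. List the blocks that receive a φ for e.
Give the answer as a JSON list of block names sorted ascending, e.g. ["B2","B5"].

Answer: ["B6", "B8"]

Working:
idom tree: B1←B0 B2←B0 B3←B1 B4←B1 B5←B4 B6←B1 B7←B5 B8←B1
Dom∩ at merges:
  B6: preds {B3,B4,B5}: {B0,B1,B3} ∩ {B0,B1,B4} ∩ {B0,B1,B4,B5} = {B0,B1}; idom=B1
  B8: preds {B1,B3,B5,B7}: {B0,B1} ∩ {B0,B1,B3} ∩ {B0,B1,B4,B5} ∩ {B0,B1,B4,B5,B7} = {B0,B1}; idom=B1

DF derivation:
  B6←B3: walk B3 to B1
  B6←B4: walk B4 to B1
  B6←B5: walk B5→B4 to B1
  B8←B1: walk · to B1
  B8←B3: walk B3 to B1
  B8←B5: walk B5→B4 to B1
  B8←B7: walk B7→B5→B4 to B1
  B0: DF=∅
  B1: DF=∅
  B2: DF=∅
  B3: DF={B6,B8}
  B4: DF={B6,B8}
  B5: DF={B6,B8}
  B6: DF=∅
  B7: DF={B8}
  B8: DF=∅

φ for e: defs {B0,B3,B5,B7,B8}
  DF⁺ = {B6,B8}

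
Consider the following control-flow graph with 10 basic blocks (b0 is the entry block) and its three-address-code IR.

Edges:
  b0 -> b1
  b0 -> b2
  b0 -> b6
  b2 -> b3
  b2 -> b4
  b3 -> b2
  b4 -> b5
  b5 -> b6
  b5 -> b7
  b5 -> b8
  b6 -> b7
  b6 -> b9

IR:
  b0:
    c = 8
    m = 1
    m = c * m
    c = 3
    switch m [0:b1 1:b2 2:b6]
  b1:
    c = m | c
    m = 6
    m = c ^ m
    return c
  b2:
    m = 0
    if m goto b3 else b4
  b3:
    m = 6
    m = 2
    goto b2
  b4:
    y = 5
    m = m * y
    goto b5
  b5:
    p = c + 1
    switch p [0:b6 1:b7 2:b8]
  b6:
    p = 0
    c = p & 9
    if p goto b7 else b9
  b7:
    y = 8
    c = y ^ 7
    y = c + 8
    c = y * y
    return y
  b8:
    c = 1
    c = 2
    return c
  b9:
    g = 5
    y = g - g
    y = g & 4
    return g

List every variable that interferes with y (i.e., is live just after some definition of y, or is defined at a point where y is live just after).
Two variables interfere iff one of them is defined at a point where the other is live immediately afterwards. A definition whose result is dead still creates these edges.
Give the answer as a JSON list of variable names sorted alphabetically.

Block summaries:
  b0: {c,m} / ∅
  b1: {c,m} / {c,m}
  b2: {m} / ∅
  b3: {m} / ∅
  b4: {m,y} / {m}
  b5: {p} / {c}
  b6: {c,p} / ∅
  b7: {c,y} / ∅
  b8: {c} / ∅
  b9: {g,y} / ∅

Liveness:
  b0 li=∅ lo={c,m}
  b1 li={c,m} lo=∅
  b2 li={c} lo={c,m}
  b3 li={c} lo={c}
  b4 li={c,m} lo={c}
  b5 li={c} lo=∅
  b6 li=∅ lo=∅
  b7 li=∅ lo=∅
  b8 li=∅ lo=∅
  b9 li=∅ lo=∅

Interference:
  c: {m,p,y}
  g: {y}
  m: {c,y}
  p: {c}
  y: {c,g,m}

N(y) = ["c", "g", "m"]

Answer: ["c", "g", "m"]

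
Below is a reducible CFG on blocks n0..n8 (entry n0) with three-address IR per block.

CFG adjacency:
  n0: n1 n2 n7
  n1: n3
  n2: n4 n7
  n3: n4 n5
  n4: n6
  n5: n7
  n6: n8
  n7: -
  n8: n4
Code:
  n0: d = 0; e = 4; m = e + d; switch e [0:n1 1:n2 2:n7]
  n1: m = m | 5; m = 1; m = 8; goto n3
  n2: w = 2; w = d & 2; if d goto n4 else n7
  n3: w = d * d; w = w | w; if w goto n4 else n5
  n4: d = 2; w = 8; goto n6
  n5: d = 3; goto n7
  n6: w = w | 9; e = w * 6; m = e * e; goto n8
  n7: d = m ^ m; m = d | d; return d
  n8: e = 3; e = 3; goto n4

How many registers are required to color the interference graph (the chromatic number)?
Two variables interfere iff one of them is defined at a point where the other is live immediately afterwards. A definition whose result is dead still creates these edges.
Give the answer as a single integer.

Answer: 3

Working:
def/use:
  n0 def {d,e,m} use ∅
  n1 def {m} use {m}
  n2 def {w} use {d}
  n3 def {w} use {d}
  n4 def {d,w} use ∅
  n5 def {d} use ∅
  n6 def {e,m,w} use {w}
  n7 def {d,m} use {m}
  n8 def {e} use ∅

Liveness:
  n0: in=∅ out={d,m}
  n1: in={d,m} out={d,m}
  n2: in={d,m} out={m}
  n3: in={d,m} out={m}
  n4: in=∅ out={w}
  n5: in={m} out={m}
  n6: in={w} out=∅
  n7: in={m} out=∅
  n8: in=∅ out=∅

Interfere edges:
  d: {e,m,w}
  e: {d,m}
  m: {d,e,w}
  w: {d,m}

Colouring:
  {d,e,m} pairwise interfere (3-clique) ⇒ χ ≥ 3
  assign d→R0 e→R2 m→R1 w→R2 — no edge inside a register ⇒ χ ≤ 3
  χ = 3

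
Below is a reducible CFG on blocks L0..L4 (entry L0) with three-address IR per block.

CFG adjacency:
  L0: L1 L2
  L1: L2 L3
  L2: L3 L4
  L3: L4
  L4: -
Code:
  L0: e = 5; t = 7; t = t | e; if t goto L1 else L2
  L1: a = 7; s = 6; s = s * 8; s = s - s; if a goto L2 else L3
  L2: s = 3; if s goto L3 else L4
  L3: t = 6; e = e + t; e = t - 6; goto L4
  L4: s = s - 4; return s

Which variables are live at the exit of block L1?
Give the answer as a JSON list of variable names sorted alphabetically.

Answer: ["e", "s"]

Working:
Block summaries:
  L0: def={e,t} ue=∅
  L1: def={a,s} ue=∅
  L2: def={s} ue=∅
  L3: def={e,t} ue={e}
  L4: def={s} ue={s}

Liveness:
  live L0: ∅→{e}
  live L1: {e}→{e,s}
  live L2: {e}→{e,s}
  live L3: {e,s}→{s}
  live L4: {s}→∅

live-out(L1) = ["e", "s"]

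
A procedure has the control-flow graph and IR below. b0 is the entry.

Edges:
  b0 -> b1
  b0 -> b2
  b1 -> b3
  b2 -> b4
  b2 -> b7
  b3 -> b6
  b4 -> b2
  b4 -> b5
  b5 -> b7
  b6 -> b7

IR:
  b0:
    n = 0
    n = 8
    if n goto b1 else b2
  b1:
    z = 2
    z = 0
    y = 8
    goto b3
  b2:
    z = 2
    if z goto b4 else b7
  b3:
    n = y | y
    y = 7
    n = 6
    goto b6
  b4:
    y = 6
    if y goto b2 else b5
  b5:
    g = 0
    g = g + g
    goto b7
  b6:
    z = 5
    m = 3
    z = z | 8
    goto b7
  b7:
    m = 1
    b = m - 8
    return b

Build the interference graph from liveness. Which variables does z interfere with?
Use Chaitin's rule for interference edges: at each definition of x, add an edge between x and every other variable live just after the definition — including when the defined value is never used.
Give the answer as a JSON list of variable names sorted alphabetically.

Answer: ["m"]

Working:
Block summaries:
  b0: {n} / ∅
  b1: {y,z} / ∅
  b2: {z} / ∅
  b3: {n,y} / {y}
  b4: {y} / ∅
  b5: {g} / ∅
  b6: {m,z} / ∅
  b7: {b,m} / ∅

Liveness:
  b0 li=∅ lo=∅
  b1 li=∅ lo={y}
  b2 li=∅ lo=∅
  b3 li={y} lo=∅
  b4 li=∅ lo=∅
  b5 li=∅ lo=∅
  b6 li=∅ lo=∅
  b7 li=∅ lo=∅

Conflict graph:
  b — ∅
  g — ∅
  m — {z}
  n — ∅
  y — ∅
  z — {m}

N(z) = ["m"]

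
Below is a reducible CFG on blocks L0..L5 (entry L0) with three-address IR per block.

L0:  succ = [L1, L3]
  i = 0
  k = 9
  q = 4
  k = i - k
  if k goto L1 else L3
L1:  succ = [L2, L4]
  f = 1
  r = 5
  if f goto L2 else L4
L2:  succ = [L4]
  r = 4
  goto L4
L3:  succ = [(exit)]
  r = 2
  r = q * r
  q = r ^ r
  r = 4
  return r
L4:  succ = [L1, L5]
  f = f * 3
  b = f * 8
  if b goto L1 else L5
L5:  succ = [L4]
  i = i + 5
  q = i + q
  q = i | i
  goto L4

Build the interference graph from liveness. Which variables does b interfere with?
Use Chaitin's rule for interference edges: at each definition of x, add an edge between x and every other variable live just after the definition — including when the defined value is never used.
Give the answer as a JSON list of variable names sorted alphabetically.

Answer: ["f", "i", "q"]

Analysis:
Block summaries:
  L0 def {i,k,q} use ∅
  L1 def {f,r} use ∅
  L2 def {r} use ∅
  L3 def {q,r} use {q}
  L4 def {b,f} use {f}
  L5 def {i,q} use {i,q}

Backward fixpoint:
  live L0: ∅→{i,q}
  live L1: {i,q}→{f,i,q}
  live L2: {f,i,q}→{f,i,q}
  live L3: {q}→∅
  live L4: {f,i,q}→{f,i,q}
  live L5: {f,i,q}→{f,i,q}

Interference:
  b — {f,i,q}
  f — {b,i,q,r}
  i — {b,f,k,q,r}
  k — {i,q}
  q — {b,f,i,k,r}
  r — {f,i,q}

N(b) = ["f", "i", "q"]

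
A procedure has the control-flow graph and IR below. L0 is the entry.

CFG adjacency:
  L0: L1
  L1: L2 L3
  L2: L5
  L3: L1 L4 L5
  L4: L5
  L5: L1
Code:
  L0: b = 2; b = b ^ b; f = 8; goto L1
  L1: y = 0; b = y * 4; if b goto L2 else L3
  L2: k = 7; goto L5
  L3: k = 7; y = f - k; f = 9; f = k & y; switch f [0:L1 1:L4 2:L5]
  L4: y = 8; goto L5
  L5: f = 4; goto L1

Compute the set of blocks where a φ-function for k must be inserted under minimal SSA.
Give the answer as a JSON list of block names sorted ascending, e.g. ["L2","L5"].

Answer: ["L1", "L5"]

Working:
idom tree: L1←L0 L2←L1 L3←L1 L4←L3 L5←L1
Join-block Dom:
  L1: preds {L0,L3,L5}: {L0} ∩ {L0,L1,L3} ∩ {L0,L1,L5} = {L0}; idom=L0
  L5: preds {L2,L3,L4}: {L0,L1,L2} ∩ {L0,L1,L3} ∩ {L0,L1,L3,L4} = {L0,L1}; idom=L1

DF derivation:
  L1←L0: walk · to L0
  L1←L3: walk L3→L1 to L0
  L1←L5: walk L5→L1 to L0
  L5←L2: walk L2 to L1
  L5←L3: walk L3 to L1
  L5←L4: walk L4→L3 to L1
  L0 → ∅
  L1 → {L1}
  L2 → {L5}
  L3 → {L1,L5}
  L4 → {L5}
  L5 → {L1}

φ for k: defs {L2,L3}
  DF⁺ = {L1,L5}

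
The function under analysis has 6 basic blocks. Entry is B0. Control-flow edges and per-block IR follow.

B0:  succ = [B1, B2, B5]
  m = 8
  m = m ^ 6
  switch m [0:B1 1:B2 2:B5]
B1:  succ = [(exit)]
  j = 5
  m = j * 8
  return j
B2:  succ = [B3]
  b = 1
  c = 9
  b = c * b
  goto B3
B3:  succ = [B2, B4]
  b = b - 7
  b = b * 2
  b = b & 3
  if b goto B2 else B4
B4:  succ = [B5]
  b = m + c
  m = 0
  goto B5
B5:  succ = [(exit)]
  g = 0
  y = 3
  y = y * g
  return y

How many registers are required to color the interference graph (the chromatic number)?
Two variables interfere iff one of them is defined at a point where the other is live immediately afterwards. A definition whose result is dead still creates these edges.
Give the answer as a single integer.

Answer: 3

Derivation:
Block summaries:
  B0 def {m} use ∅
  B1 def {j,m} use ∅
  B2 def {b,c} use ∅
  B3 def {b} use {b}
  B4 def {b,m} use {c,m}
  B5 def {g,y} use ∅

Liveness:
  live B0: ∅→{m}
  live B1: ∅→∅
  live B2: {m}→{b,c,m}
  live B3: {b,c,m}→{c,m}
  live B4: {c,m}→∅
  live B5: ∅→∅

Interfere edges:
  b: {c,m}
  c: {b,m}
  g: {y}
  j: {m}
  m: {b,c,j}
  y: {g}

Registers:
  lower bound: {b,c,m} mutually conflict ⇒ χ ≥ 3
  3-colouring: c0={g,m}  c1={b,j,y}  c2={c}
  χ = 3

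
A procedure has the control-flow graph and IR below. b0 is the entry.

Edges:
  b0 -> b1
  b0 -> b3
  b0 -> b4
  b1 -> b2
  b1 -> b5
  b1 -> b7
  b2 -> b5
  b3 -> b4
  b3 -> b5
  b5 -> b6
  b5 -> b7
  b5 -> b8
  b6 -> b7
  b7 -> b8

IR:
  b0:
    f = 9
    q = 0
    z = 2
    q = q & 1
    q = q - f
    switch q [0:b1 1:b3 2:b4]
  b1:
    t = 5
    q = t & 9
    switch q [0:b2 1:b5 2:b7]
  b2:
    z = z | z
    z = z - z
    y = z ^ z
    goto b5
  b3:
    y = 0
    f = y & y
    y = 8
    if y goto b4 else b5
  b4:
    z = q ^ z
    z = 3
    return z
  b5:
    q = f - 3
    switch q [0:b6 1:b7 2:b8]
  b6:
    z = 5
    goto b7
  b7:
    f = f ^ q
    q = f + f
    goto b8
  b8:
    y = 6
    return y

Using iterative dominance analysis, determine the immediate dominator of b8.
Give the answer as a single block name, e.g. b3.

idom tree: b1←b0 b2←b1 b3←b0 b4←b0 b5←b0 b6←b5 b7←b0 b8←b0
Dom at joins:
  b4: preds {b0,b3}: {b0} ∩ {b0,b3} = {b0}; idom=b0
  b5: preds {b1,b2,b3}: {b0,b1} ∩ {b0,b1,b2} ∩ {b0,b3} = {b0}; idom=b0
  b7: preds {b1,b5,b6}: {b0,b1} ∩ {b0,b5} ∩ {b0,b5,b6} = {b0}; idom=b0
  b8: preds {b5,b7}: {b0,b5} ∩ {b0,b7} = {b0}; idom=b0

idom(b8) = b0

Answer: b0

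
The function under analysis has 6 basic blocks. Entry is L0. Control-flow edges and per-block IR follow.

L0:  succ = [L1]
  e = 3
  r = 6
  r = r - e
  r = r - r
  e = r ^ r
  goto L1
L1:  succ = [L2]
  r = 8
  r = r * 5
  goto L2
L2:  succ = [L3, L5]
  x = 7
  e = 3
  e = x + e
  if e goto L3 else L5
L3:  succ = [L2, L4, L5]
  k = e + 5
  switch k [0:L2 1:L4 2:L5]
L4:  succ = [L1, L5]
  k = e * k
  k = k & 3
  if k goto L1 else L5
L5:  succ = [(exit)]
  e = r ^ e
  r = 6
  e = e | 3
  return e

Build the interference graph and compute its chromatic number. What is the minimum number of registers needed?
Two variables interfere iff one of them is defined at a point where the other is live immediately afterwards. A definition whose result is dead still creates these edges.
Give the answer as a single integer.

Block summaries:
  L0: def={e,r} ue=∅
  L1: def={r} ue=∅
  L2: def={e,x} ue=∅
  L3: def={k} ue={e}
  L4: def={k} ue={e,k}
  L5: def={e,r} ue={e,r}

Backward fixpoint:
  L0 li=∅ lo=∅
  L1 li=∅ lo={r}
  L2 li={r} lo={e,r}
  L3 li={e,r} lo={e,k,r}
  L4 li={e,k,r} lo={e,r}
  L5 li={e,r} lo=∅

Conflict graph:
  e↔{k,r,x}
  k↔{e,r}
  r↔{e,k,x}
  x↔{e,r}

Registers:
  lower bound: {e,k,r} mutually conflict ⇒ χ ≥ 3
  3-colouring: r0={e}  r1={r}  r2={k,x}
  χ = 3

Answer: 3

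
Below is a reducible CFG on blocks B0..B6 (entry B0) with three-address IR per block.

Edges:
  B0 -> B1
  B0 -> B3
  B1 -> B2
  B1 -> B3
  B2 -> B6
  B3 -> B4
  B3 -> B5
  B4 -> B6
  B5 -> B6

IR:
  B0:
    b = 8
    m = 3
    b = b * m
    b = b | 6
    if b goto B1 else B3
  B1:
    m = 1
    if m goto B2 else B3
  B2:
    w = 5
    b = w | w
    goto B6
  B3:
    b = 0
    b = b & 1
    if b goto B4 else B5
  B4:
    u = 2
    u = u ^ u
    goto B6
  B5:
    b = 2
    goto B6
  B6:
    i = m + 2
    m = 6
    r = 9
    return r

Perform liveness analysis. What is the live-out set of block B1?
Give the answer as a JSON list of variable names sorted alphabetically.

Answer: ["m"]

Working:
Block summaries:
  B0: def={b,m} ue=∅
  B1: def={m} ue=∅
  B2: def={b,w} ue=∅
  B3: def={b} ue=∅
  B4: def={u} ue=∅
  B5: def={b} ue=∅
  B6: def={i,m,r} ue={m}

Backward fixpoint:
  B0: in=∅ out={m}
  B1: in=∅ out={m}
  B2: in={m} out={m}
  B3: in={m} out={m}
  B4: in={m} out={m}
  B5: in={m} out={m}
  B6: in={m} out=∅

live-out(B1) = ["m"]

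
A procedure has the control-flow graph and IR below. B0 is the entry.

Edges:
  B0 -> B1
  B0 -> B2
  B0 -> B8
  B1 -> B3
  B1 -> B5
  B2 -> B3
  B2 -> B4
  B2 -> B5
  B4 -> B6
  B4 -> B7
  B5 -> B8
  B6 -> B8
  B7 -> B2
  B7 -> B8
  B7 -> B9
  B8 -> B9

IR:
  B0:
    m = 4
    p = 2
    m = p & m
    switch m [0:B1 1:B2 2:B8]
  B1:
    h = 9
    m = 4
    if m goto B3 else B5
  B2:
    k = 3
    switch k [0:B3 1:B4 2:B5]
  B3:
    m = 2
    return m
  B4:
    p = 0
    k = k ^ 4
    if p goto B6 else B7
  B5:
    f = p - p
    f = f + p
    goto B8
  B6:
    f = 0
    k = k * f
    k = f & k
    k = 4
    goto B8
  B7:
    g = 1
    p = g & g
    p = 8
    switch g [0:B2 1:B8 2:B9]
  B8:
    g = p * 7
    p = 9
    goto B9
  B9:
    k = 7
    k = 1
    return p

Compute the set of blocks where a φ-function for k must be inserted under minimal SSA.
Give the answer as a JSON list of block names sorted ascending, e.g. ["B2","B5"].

Answer: ["B2", "B3", "B5", "B8", "B9"]

Working:
idom tree: B1←B0 B2←B0 B3←B0 B4←B2 B5←B0 B6←B4 B7←B4 B8←B0 B9←B0
Join-block Dom:
  B2: preds {B0,B7}: {B0} ∩ {B0,B2,B4,B7} = {B0}; idom=B0
  B3: preds {B1,B2}: {B0,B1} ∩ {B0,B2} = {B0}; idom=B0
  B5: preds {B1,B2}: {B0,B1} ∩ {B0,B2} = {B0}; idom=B0
  B8: preds {B0,B5,B6,B7}: {B0} ∩ {B0,B5} ∩ {B0,B2,B4,B6} ∩ {B0,B2,B4,B7} = {B0}; idom=B0
  B9: preds {B7,B8}: {B0,B2,B4,B7} ∩ {B0,B8} = {B0}; idom=B0

DF walk-up:
  join B2 pred B0: · stop@B0
  join B2 pred B7: B7→B4→B2 stop@B0
  join B3 pred B1: B1 stop@B0
  join B3 pred B2: B2 stop@B0
  join B5 pred B1: B1 stop@B0
  join B5 pred B2: B2 stop@B0
  join B8 pred B0: · stop@B0
  join B8 pred B5: B5 stop@B0
  join B8 pred B6: B6→B4→B2 stop@B0
  join B8 pred B7: B7→B4→B2 stop@B0
  join B9 pred B7: B7→B4→B2 stop@B0
  join B9 pred B8: B8 stop@B0
  DF(B0)=∅
  DF(B1)={B3,B5}
  DF(B2)={B2,B3,B5,B8,B9}
  DF(B3)=∅
  DF(B4)={B2,B8,B9}
  DF(B5)={B8}
  DF(B6)={B8}
  DF(B7)={B2,B8,B9}
  DF(B8)={B9}
  DF(B9)=∅

φ for k: defs {B2,B4,B6,B9}
  DF⁺ = {B2,B3,B5,B8,B9}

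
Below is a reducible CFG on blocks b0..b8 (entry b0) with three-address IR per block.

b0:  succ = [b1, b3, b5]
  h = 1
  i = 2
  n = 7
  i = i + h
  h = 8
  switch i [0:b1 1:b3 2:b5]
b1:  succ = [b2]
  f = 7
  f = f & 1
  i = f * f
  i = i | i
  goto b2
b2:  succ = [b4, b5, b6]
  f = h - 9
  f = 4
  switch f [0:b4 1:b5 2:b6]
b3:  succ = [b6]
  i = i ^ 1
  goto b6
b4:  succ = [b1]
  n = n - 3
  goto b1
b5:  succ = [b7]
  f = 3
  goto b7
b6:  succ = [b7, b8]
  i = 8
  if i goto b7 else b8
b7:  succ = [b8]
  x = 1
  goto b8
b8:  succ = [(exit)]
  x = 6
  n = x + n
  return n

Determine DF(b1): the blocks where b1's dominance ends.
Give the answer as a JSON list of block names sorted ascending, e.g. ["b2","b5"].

idom tree: b1←b0 b2←b1 b3←b0 b4←b2 b5←b0 b6←b0 b7←b0 b8←b0
Dom∩ at merges:
  b1: preds {b0,b4}: {b0} ∩ {b0,b1,b2,b4} = {b0}; idom=b0
  b5: preds {b0,b2}: {b0} ∩ {b0,b1,b2} = {b0}; idom=b0
  b6: preds {b2,b3}: {b0,b1,b2} ∩ {b0,b3} = {b0}; idom=b0
  b7: preds {b5,b6}: {b0,b5} ∩ {b0,b6} = {b0}; idom=b0
  b8: preds {b6,b7}: {b0,b6} ∩ {b0,b7} = {b0}; idom=b0

DF derivation:
  b1←b0: walk · to b0
  b1←b4: walk b4→b2→b1 to b0
  b5←b0: walk · to b0
  b5←b2: walk b2→b1 to b0
  b6←b2: walk b2→b1 to b0
  b6←b3: walk b3 to b0
  b7←b5: walk b5 to b0
  b7←b6: walk b6 to b0
  b8←b6: walk b6 to b0
  b8←b7: walk b7 to b0
  b0 → ∅
  b1 → {b1,b5,b6}
  b2 → {b1,b5,b6}
  b3 → {b6}
  b4 → {b1}
  b5 → {b7}
  b6 → {b7,b8}
  b7 → {b8}
  b8 → ∅

DF(b1) = ["b1", "b5", "b6"]

Answer: ["b1", "b5", "b6"]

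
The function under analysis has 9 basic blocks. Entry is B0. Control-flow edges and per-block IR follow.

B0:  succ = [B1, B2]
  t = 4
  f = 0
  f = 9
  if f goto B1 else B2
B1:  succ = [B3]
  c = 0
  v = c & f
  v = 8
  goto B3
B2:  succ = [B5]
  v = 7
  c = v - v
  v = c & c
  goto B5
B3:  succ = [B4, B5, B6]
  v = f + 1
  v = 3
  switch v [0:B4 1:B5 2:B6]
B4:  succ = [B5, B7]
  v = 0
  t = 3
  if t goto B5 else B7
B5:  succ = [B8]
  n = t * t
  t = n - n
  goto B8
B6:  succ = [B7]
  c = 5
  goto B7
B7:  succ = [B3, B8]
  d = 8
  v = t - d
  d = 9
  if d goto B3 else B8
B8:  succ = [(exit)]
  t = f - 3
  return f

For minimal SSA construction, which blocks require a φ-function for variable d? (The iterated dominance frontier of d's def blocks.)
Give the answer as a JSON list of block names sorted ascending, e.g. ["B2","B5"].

idom tree: B1←B0 B2←B0 B3←B1 B4←B3 B5←B0 B6←B3 B7←B3 B8←B0
Dom∩ at merges:
  B3: preds {B1,B7}: {B0,B1} ∩ {B0,B1,B3,B7} = {B0,B1}; idom=B1
  B5: preds {B2,B3,B4}: {B0,B2} ∩ {B0,B1,B3} ∩ {B0,B1,B3,B4} = {B0}; idom=B0
  B7: preds {B4,B6}: {B0,B1,B3,B4} ∩ {B0,B1,B3,B6} = {B0,B1,B3}; idom=B3
  B8: preds {B5,B7}: {B0,B5} ∩ {B0,B1,B3,B7} = {B0}; idom=B0

Frontier:
  B3←B1: walk · to B1
  B3←B7: walk B7→B3 to B1
  B5←B2: walk B2 to B0
  B5←B3: walk B3→B1 to B0
  B5←B4: walk B4→B3→B1 to B0
  B7←B4: walk B4 to B3
  B7←B6: walk B6 to B3
  B8←B5: walk B5 to B0
  B8←B7: walk B7→B3→B1 to B0
  B0: DF=∅
  B1: DF={B5,B8}
  B2: DF={B5}
  B3: DF={B3,B5,B8}
  B4: DF={B5,B7}
  B5: DF={B8}
  B6: DF={B7}
  B7: DF={B3,B8}
  B8: DF=∅

φ for d: defs {B7}
  DF⁺ = {B3,B5,B8}

Answer: ["B3", "B5", "B8"]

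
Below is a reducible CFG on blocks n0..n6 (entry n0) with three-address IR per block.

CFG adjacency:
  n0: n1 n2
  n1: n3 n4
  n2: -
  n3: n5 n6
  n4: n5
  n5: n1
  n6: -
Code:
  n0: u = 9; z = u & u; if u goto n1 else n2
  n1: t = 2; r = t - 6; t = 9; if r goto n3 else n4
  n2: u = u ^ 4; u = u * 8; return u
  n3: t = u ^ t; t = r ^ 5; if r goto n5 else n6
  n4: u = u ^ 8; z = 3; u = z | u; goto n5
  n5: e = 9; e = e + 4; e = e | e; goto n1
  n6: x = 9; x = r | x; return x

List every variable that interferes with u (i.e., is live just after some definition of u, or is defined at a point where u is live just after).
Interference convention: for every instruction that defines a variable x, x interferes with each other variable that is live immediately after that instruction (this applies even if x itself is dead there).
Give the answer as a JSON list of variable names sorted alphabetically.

def/use:
  n0 def {u,z} use ∅
  n1 def {r,t} use ∅
  n2 def {u} use {u}
  n3 def {t} use {r,t,u}
  n4 def {u,z} use {u}
  n5 def {e} use ∅
  n6 def {x} use {r}

Backward fixpoint:
  live n0: ∅→{u}
  live n1: {u}→{r,t,u}
  live n2: {u}→∅
  live n3: {r,t,u}→{r,u}
  live n4: {u}→{u}
  live n5: {u}→{u}
  live n6: {r}→∅

Interfere edges:
  e↔{u}
  r↔{t,u,x}
  t↔{r,u}
  u↔{e,r,t,z}
  x↔{r}
  z↔{u}

N(u) = ["e", "r", "t", "z"]

Answer: ["e", "r", "t", "z"]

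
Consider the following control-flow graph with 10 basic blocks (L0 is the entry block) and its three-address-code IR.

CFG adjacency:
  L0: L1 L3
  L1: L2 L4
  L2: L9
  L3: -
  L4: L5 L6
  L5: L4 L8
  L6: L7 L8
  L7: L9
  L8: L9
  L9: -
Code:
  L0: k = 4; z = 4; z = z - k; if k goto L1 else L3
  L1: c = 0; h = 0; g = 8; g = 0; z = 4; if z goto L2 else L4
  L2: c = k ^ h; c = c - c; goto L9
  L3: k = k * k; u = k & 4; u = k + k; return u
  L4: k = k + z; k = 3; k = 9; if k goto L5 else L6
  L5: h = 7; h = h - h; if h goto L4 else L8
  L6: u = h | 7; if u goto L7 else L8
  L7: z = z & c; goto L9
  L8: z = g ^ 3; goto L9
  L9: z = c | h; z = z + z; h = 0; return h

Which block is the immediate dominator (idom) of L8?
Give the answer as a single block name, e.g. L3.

Answer: L4

Derivation:
idom tree: L1←L0 L2←L1 L3←L0 L4←L1 L5←L4 L6←L4 L7←L6 L8←L4 L9←L1
Join-block Dom:
  L4: preds {L1,L5}: {L0,L1} ∩ {L0,L1,L4,L5} = {L0,L1}; idom=L1
  L8: preds {L5,L6}: {L0,L1,L4,L5} ∩ {L0,L1,L4,L6} = {L0,L1,L4}; idom=L4
  L9: preds {L2,L7,L8}: {L0,L1,L2} ∩ {L0,L1,L4,L6,L7} ∩ {L0,L1,L4,L8} = {L0,L1}; idom=L1

idom(L8) = L4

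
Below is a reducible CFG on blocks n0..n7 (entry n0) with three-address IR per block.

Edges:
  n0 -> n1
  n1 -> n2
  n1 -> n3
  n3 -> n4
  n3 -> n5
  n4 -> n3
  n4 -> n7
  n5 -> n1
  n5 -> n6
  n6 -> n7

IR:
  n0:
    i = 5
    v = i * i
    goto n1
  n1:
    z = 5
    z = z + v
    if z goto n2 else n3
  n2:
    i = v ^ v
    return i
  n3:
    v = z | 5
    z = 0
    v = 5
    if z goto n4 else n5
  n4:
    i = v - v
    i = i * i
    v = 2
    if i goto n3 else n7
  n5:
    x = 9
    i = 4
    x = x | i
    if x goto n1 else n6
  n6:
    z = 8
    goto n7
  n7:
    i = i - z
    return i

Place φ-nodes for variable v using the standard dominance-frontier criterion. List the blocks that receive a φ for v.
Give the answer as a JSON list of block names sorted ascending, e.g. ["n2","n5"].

Answer: ["n1", "n3", "n7"]

Derivation:
idom tree: n1←n0 n2←n1 n3←n1 n4←n3 n5←n3 n6←n5 n7←n3
Join-block Dom:
  n1: preds {n0,n5}: {n0} ∩ {n0,n1,n3,n5} = {n0}; idom=n0
  n3: preds {n1,n4}: {n0,n1} ∩ {n0,n1,n3,n4} = {n0,n1}; idom=n1
  n7: preds {n4,n6}: {n0,n1,n3,n4} ∩ {n0,n1,n3,n5,n6} = {n0,n1,n3}; idom=n3

Frontier:
  n1←n0: walk · to n0
  n1←n5: walk n5→n3→n1 to n0
  n3←n1: walk · to n1
  n3←n4: walk n4→n3 to n1
  n7←n4: walk n4 to n3
  n7←n6: walk n6→n5 to n3
  n0: DF=∅
  n1: DF={n1}
  n2: DF=∅
  n3: DF={n1,n3}
  n4: DF={n3,n7}
  n5: DF={n1,n7}
  n6: DF={n7}
  n7: DF=∅

φ for v: defs {n0,n3,n4}
  DF⁺ = {n1,n3,n7}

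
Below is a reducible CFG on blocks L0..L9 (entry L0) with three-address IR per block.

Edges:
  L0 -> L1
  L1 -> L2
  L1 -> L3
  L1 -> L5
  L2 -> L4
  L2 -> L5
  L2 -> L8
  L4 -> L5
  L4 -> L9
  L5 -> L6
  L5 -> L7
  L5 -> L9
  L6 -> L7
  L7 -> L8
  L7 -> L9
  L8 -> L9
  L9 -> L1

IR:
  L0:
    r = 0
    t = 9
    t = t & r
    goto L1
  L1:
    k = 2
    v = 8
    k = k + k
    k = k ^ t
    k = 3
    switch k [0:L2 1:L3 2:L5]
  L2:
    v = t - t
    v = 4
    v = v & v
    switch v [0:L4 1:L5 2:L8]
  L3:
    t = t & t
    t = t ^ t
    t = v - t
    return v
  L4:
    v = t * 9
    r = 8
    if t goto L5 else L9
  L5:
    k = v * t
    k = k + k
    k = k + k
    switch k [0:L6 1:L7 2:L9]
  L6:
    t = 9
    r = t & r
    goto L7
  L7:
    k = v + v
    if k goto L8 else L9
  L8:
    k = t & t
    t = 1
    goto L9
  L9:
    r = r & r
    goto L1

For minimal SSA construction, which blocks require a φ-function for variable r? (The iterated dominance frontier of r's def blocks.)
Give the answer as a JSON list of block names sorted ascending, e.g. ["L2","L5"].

idom tree: L1←L0 L2←L1 L3←L1 L4←L2 L5←L1 L6←L5 L7←L5 L8←L1 L9←L1
Join-block Dom:
  L1: preds {L0,L9}: {L0} ∩ {L0,L1,L9} = {L0}; idom=L0
  L5: preds {L1,L2,L4}: {L0,L1} ∩ {L0,L1,L2} ∩ {L0,L1,L2,L4} = {L0,L1}; idom=L1
  L7: preds {L5,L6}: {L0,L1,L5} ∩ {L0,L1,L5,L6} = {L0,L1,L5}; idom=L5
  L8: preds {L2,L7}: {L0,L1,L2} ∩ {L0,L1,L5,L7} = {L0,L1}; idom=L1
  L9: preds {L4,L5,L7,L8}: {L0,L1,L2,L4} ∩ {L0,L1,L5} ∩ {L0,L1,L5,L7} ∩ {L0,L1,L8} = {L0,L1}; idom=L1

DF derivation:
  L1←L0: walk · to L0
  L1←L9: walk L9→L1 to L0
  L5←L1: walk · to L1
  L5←L2: walk L2 to L1
  L5←L4: walk L4→L2 to L1
  L7←L5: walk · to L5
  L7←L6: walk L6 to L5
  L8←L2: walk L2 to L1
  L8←L7: walk L7→L5 to L1
  L9←L4: walk L4→L2 to L1
  L9←L5: walk L5 to L1
  L9←L7: walk L7→L5 to L1
  L9←L8: walk L8 to L1
  DF(L0)=∅
  DF(L1)={L1}
  DF(L2)={L5,L8,L9}
  DF(L3)=∅
  DF(L4)={L5,L9}
  DF(L5)={L8,L9}
  DF(L6)={L7}
  DF(L7)={L8,L9}
  DF(L8)={L9}
  DF(L9)={L1}

φ for r: defs {L0,L4,L6,L9}
  DF⁺ = {L1,L5,L7,L8,L9}

Answer: ["L1", "L5", "L7", "L8", "L9"]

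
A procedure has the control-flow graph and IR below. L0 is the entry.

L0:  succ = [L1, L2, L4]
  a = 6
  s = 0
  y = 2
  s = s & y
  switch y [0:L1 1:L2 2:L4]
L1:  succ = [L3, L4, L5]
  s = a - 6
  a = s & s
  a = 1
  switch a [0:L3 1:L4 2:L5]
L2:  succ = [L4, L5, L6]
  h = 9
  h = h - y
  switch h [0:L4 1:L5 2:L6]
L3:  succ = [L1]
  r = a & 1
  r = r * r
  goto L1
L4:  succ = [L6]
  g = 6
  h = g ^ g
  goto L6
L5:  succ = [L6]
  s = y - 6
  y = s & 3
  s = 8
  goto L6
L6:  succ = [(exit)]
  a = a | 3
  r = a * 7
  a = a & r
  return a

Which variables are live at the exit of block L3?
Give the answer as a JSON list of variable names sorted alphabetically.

Answer: ["a", "y"]

Analysis:
Per-block:
  L0: {a,s,y} / ∅
  L1: {a,s} / {a}
  L2: {h} / {y}
  L3: {r} / {a}
  L4: {g,h} / ∅
  L5: {s,y} / {y}
  L6: {a,r} / {a}

Backward fixpoint:
  live L0: ∅→{a,y}
  live L1: {a,y}→{a,y}
  live L2: {a,y}→{a,y}
  live L3: {a,y}→{a,y}
  live L4: {a}→{a}
  live L5: {a,y}→{a}
  live L6: {a}→∅

live-out(L3) = ["a", "y"]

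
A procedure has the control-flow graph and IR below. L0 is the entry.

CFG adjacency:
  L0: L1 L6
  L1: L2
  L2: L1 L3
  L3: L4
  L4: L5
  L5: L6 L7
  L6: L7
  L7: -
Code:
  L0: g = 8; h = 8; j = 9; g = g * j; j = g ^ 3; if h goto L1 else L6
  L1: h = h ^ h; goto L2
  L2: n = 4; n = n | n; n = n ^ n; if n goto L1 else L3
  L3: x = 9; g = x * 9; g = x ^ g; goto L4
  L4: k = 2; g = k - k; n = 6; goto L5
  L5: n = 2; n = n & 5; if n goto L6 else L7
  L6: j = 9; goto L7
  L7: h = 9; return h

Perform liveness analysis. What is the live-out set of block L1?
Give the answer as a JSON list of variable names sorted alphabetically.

Answer: ["h"]

Working:
def/use:
  L0: {g,h,j} / ∅
  L1: {h} / {h}
  L2: {n} / ∅
  L3: {g,x} / ∅
  L4: {g,k,n} / ∅
  L5: {n} / ∅
  L6: {j} / ∅
  L7: {h} / ∅

Liveness:
  L0 li=∅ lo={h}
  L1 li={h} lo={h}
  L2 li={h} lo={h}
  L3 li=∅ lo=∅
  L4 li=∅ lo=∅
  L5 li=∅ lo=∅
  L6 li=∅ lo=∅
  L7 li=∅ lo=∅

live-out(L1) = ["h"]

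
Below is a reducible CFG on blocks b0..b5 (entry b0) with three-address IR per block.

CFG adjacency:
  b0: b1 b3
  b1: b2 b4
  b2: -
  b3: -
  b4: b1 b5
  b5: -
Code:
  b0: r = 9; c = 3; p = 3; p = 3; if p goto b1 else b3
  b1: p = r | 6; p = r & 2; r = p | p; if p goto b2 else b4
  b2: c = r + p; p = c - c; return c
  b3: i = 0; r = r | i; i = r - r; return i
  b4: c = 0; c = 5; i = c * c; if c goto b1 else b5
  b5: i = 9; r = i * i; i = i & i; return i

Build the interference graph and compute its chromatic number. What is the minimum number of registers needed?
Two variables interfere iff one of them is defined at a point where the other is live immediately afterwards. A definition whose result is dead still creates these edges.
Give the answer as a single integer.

Answer: 3

Derivation:
Per-block:
  b0: {c,p,r} / ∅
  b1: {p,r} / {r}
  b2: {c,p} / {p,r}
  b3: {i,r} / {r}
  b4: {c,i} / ∅
  b5: {i,r} / ∅

Live sets:
  b0 li=∅ lo={r}
  b1 li={r} lo={p,r}
  b2 li={p,r} lo=∅
  b3 li={r} lo=∅
  b4 li={r} lo={r}
  b5 li=∅ lo=∅

Interfere edges:
  c: {i,p,r}
  i: {c,r}
  p: {c,r}
  r: {c,i,p}

Chromatic number:
  {c,i,r} pairwise interfere (3-clique) ⇒ χ ≥ 3
  3-colouring: r0={c}  r1={r}  r2={i,p}
  χ = 3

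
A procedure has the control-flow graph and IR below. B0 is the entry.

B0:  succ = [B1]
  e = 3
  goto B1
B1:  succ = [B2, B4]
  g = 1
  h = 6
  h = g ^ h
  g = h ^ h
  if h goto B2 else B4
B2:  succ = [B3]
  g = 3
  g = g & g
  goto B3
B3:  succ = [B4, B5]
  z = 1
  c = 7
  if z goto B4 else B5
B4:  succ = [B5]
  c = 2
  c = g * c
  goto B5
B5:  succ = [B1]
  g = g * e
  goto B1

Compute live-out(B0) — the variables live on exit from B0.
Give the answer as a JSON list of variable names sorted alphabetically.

Answer: ["e"]

Working:
Per-block:
  B0 def {e} use ∅
  B1 def {g,h} use ∅
  B2 def {g} use ∅
  B3 def {c,z} use ∅
  B4 def {c} use {g}
  B5 def {g} use {e,g}

Backward fixpoint:
  B0 li=∅ lo={e}
  B1 li={e} lo={e,g}
  B2 li={e} lo={e,g}
  B3 li={e,g} lo={e,g}
  B4 li={e,g} lo={e,g}
  B5 li={e,g} lo={e}

live-out(B0) = ["e"]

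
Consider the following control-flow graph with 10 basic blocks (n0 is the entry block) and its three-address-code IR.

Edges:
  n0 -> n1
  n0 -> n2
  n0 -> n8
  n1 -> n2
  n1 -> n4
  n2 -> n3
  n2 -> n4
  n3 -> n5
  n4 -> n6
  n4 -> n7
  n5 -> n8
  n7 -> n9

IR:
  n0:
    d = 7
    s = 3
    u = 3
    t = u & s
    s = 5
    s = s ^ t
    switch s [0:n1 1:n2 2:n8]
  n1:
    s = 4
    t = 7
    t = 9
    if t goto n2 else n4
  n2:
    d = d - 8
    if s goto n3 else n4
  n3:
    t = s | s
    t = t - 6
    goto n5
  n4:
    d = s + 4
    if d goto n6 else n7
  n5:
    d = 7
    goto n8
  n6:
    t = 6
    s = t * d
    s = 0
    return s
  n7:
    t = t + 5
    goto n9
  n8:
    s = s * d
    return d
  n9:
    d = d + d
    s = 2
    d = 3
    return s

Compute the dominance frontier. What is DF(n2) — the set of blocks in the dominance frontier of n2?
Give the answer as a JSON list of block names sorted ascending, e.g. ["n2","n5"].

idom tree: n1←n0 n2←n0 n3←n2 n4←n0 n5←n3 n6←n4 n7←n4 n8←n0 n9←n7
Dom∩ at merges:
  n2: preds {n0,n1}: {n0} ∩ {n0,n1} = {n0}; idom=n0
  n4: preds {n1,n2}: {n0,n1} ∩ {n0,n2} = {n0}; idom=n0
  n8: preds {n0,n5}: {n0} ∩ {n0,n2,n3,n5} = {n0}; idom=n0

Frontier:
  join n2 pred n0: · stop@n0
  join n2 pred n1: n1 stop@n0
  join n4 pred n1: n1 stop@n0
  join n4 pred n2: n2 stop@n0
  join n8 pred n0: · stop@n0
  join n8 pred n5: n5→n3→n2 stop@n0
  DF(n0)=∅
  DF(n1)={n2,n4}
  DF(n2)={n4,n8}
  DF(n3)={n8}
  DF(n4)=∅
  DF(n5)={n8}
  DF(n6)=∅
  DF(n7)=∅
  DF(n8)=∅
  DF(n9)=∅

DF(n2) = ["n4", "n8"]

Answer: ["n4", "n8"]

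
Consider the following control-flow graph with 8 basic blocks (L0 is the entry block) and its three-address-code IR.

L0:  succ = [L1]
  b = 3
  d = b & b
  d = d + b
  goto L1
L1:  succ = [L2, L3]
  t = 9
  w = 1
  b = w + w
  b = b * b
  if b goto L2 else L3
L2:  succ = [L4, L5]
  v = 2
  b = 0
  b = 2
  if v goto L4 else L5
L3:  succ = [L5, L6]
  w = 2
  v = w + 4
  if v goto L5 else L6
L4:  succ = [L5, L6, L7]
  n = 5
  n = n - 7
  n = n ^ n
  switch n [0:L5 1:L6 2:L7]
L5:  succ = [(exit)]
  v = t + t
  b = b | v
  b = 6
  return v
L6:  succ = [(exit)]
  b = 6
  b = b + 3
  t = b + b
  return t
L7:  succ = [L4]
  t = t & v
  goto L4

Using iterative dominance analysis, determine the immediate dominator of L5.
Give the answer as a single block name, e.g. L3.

idom tree: L1←L0 L2←L1 L3←L1 L4←L2 L5←L1 L6←L1 L7←L4
Join-block Dom:
  L4: preds {L2,L7}: {L0,L1,L2} ∩ {L0,L1,L2,L4,L7} = {L0,L1,L2}; idom=L2
  L5: preds {L2,L3,L4}: {L0,L1,L2} ∩ {L0,L1,L3} ∩ {L0,L1,L2,L4} = {L0,L1}; idom=L1
  L6: preds {L3,L4}: {L0,L1,L3} ∩ {L0,L1,L2,L4} = {L0,L1}; idom=L1

idom(L5) = L1

Answer: L1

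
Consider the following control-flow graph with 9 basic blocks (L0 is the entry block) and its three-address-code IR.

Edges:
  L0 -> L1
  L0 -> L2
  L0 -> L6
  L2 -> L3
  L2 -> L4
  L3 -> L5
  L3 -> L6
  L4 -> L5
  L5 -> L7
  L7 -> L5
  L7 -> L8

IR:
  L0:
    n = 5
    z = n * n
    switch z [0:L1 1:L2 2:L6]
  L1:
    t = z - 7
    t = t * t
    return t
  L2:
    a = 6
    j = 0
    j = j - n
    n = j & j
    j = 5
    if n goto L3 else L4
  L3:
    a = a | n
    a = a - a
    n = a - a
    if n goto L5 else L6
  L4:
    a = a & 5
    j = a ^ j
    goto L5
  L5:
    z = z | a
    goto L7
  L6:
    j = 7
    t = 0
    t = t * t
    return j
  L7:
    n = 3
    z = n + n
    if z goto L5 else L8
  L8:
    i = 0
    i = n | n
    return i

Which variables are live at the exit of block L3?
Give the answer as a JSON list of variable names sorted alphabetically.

Answer: ["a", "z"]

Working:
Per-block:
  L0: {n,z} / ∅
  L1: {t} / {z}
  L2: {a,j,n} / {n}
  L3: {a,n} / {a,n}
  L4: {a,j} / {a,j}
  L5: {z} / {a,z}
  L6: {j,t} / ∅
  L7: {n,z} / ∅
  L8: {i} / {n}

Backward fixpoint:
  live L0: ∅→{n,z}
  live L1: {z}→∅
  live L2: {n,z}→{a,j,n,z}
  live L3: {a,n,z}→{a,z}
  live L4: {a,j,z}→{a,z}
  live L5: {a,z}→{a}
  live L6: ∅→∅
  live L7: {a}→{a,n,z}
  live L8: {n}→∅

live-out(L3) = ["a", "z"]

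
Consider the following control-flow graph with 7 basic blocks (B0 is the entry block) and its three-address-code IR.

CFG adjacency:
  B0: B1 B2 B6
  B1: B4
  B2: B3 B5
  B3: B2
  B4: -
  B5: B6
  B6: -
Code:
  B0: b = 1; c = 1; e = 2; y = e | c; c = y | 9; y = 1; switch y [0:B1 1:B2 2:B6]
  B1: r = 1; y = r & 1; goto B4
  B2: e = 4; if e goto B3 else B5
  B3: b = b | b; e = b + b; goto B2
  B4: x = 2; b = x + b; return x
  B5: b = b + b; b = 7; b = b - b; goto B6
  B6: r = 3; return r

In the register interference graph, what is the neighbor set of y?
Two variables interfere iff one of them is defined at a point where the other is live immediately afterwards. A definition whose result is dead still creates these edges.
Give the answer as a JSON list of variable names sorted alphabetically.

Block summaries:
  B0: {b,c,e,y} / ∅
  B1: {r,y} / ∅
  B2: {e} / ∅
  B3: {b,e} / {b}
  B4: {b,x} / {b}
  B5: {b} / {b}
  B6: {r} / ∅

Backward fixpoint:
  B0 li=∅ lo={b}
  B1 li={b} lo={b}
  B2 li={b} lo={b}
  B3 li={b} lo={b}
  B4 li={b} lo=∅
  B5 li={b} lo=∅
  B6 li=∅ lo=∅

Interfere edges:
  b↔{c,e,r,x,y}
  c↔{b,e}
  e↔{b,c}
  r↔{b}
  x↔{b}
  y↔{b}

N(y) = ["b"]

Answer: ["b"]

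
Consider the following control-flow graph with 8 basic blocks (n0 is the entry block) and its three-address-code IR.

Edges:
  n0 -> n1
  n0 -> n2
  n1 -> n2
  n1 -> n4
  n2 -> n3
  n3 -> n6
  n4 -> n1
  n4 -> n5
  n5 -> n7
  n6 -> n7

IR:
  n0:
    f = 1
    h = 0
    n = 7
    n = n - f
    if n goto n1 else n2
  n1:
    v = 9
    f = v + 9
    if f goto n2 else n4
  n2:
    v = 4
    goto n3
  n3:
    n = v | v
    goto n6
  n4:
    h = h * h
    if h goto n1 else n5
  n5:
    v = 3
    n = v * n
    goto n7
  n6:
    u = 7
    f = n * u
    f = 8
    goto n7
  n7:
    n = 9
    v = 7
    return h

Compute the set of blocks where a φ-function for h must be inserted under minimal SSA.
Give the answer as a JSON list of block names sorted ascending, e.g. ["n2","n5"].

Answer: ["n1", "n2", "n7"]

Analysis:
idom tree: n1←n0 n2←n0 n3←n2 n4←n1 n5←n4 n6←n3 n7←n0
Dom at joins:
  n1: preds {n0,n4}: {n0} ∩ {n0,n1,n4} = {n0}; idom=n0
  n2: preds {n0,n1}: {n0} ∩ {n0,n1} = {n0}; idom=n0
  n7: preds {n5,n6}: {n0,n1,n4,n5} ∩ {n0,n2,n3,n6} = {n0}; idom=n0

DF derivation:
  join n1 pred n0: · stop@n0
  join n1 pred n4: n4→n1 stop@n0
  join n2 pred n0: · stop@n0
  join n2 pred n1: n1 stop@n0
  join n7 pred n5: n5→n4→n1 stop@n0
  join n7 pred n6: n6→n3→n2 stop@n0
  DF(n0)=∅
  DF(n1)={n1,n2,n7}
  DF(n2)={n7}
  DF(n3)={n7}
  DF(n4)={n1,n7}
  DF(n5)={n7}
  DF(n6)={n7}
  DF(n7)=∅

φ for h: defs {n0,n4}
  DF⁺ = {n1,n2,n7}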